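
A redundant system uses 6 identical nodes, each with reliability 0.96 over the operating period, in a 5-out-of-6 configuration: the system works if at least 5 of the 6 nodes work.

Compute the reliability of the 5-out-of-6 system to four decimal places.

0.9784

R = Σ_{i=5}^{6} C(6,i) p^i (1−p)^{6−i} with p = 0.96
C(6,5)·0.96^5·0.04^1 = 0.195689
C(6,6)·0.96^6·0.04^0 = 0.782758
Sum = 0.9784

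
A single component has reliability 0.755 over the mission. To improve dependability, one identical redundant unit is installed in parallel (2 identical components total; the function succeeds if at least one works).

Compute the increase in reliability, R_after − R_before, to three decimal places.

R_before = 0.755
R_after = 1 − (1 − 0.755)^2 = 0.940
ΔR = 0.940 − 0.755 = 0.185

0.185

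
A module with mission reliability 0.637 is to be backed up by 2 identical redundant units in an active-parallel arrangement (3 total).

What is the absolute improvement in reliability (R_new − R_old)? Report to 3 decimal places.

0.315

R_before = 0.637
R_after = 1 − (1 − 0.637)^3 = 0.952
ΔR = 0.952 − 0.637 = 0.315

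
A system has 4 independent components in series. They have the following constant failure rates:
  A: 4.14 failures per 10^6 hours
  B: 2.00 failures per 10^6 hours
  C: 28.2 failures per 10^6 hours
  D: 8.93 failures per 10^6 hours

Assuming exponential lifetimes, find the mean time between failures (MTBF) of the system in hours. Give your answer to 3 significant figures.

Series of exponential components: λ_sys = Σ λ_i
λ_sys = 0.00000414 + 0.00000200 + 0.0000282 + 0.00000893 = 4.3270e-05 /h
MTBF = 1 / λ_sys = 23100 h

23100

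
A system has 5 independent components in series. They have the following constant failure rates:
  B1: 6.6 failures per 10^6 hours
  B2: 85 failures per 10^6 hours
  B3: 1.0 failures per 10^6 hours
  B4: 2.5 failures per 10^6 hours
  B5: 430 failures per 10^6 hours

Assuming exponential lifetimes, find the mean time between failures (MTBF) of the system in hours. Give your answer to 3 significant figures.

Series of exponential components: λ_sys = Σ λ_i
λ_sys = 0.0000066 + 0.000085 + 0.0000010 + 0.0000025 + 0.00043 = 5.2510e-04 /h
MTBF = 1 / λ_sys = 1900 h

1900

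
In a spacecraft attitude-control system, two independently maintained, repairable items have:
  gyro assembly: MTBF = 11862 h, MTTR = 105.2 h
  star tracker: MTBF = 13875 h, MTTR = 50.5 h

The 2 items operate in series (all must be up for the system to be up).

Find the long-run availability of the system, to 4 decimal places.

0.9876

A(gyro assembly) = MTBF/(MTBF+MTTR) = 11862/(11862+105.2) = 0.991209
A(star tracker) = MTBF/(MTBF+MTTR) = 13875/(13875+50.5) = 0.996374
Series availability: 0.991209 × 0.996374 = 0.9876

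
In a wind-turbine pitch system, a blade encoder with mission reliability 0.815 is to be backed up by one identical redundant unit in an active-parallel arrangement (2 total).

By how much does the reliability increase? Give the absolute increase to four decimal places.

0.1508

R_before = 0.815
R_after = 1 − (1 − 0.815)^2 = 0.9658
ΔR = 0.9658 − 0.815 = 0.1508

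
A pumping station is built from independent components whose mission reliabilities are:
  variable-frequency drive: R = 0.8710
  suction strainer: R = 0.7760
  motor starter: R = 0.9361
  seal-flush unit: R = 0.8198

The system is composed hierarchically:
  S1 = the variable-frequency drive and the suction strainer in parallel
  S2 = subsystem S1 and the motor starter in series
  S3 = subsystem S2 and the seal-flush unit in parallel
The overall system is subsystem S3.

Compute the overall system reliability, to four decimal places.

0.9836

Parallel (variable-frequency drive and suction strainer): 1 − (1 − 0.871000)(1 − 0.776000) = 0.971104
Series ([0.971104] and motor starter): 0.971104 × 0.936100 = 0.909050
Parallel ([0.909050] and seal-flush unit): 1 − (1 − 0.909050)(1 − 0.819800) = 0.9836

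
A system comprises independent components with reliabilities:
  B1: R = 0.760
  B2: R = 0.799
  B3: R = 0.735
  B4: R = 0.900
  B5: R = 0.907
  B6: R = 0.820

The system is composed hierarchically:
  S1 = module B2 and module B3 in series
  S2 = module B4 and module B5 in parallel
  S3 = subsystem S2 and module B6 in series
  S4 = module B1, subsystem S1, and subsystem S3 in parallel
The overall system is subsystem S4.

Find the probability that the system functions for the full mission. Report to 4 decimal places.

0.9814

Series (B2 and B3): 0.799000 × 0.735000 = 0.587265
Parallel (B4 and B5): 1 − (1 − 0.900000)(1 − 0.907000) = 0.990700
Series ([0.990700] and B6): 0.990700 × 0.820000 = 0.812374
Parallel (B1, [0.587265], and [0.812374]): 1 − (1 − 0.760000)(1 − 0.587265)(1 − 0.812374) = 0.9814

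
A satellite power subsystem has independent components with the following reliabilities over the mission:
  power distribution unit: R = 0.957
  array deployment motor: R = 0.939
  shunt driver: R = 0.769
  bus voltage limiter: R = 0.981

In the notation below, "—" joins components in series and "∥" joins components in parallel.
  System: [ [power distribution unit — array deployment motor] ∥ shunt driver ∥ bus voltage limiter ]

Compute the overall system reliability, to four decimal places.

0.9996

Series (power distribution unit and array deployment motor): 0.957000 × 0.939000 = 0.898623
Parallel ([0.898623], shunt driver, and bus voltage limiter): 1 − (1 − 0.898623)(1 − 0.769000)(1 − 0.981000) = 0.9996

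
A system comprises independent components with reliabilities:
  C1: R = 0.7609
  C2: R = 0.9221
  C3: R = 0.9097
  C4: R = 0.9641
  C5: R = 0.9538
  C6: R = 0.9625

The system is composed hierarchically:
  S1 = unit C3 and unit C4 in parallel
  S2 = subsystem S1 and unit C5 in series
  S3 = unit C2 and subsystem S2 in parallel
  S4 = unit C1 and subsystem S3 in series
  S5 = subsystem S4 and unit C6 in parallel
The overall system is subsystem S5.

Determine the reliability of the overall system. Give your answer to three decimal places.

0.991

Parallel (C3 and C4): 1 − (1 − 0.90970)(1 − 0.96410) = 0.99676
Series ([0.99676] and C5): 0.99676 × 0.95380 = 0.95071
Parallel (C2 and [0.95071]): 1 − (1 − 0.92210)(1 − 0.95071) = 0.99616
Series (C1 and [0.99616]): 0.76090 × 0.99616 = 0.75798
Parallel ([0.75798] and C6): 1 − (1 − 0.75798)(1 − 0.96250) = 0.991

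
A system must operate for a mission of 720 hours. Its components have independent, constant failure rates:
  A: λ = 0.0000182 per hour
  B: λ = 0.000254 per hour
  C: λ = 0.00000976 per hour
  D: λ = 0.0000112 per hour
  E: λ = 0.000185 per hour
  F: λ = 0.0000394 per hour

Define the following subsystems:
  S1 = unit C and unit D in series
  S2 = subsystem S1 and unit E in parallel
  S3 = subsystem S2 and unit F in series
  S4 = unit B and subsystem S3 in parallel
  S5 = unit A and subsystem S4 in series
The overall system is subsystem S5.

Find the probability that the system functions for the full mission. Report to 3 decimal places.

0.982

R(A) = exp(−0.0000182 × 720) = 0.98698
R(B) = exp(−0.000254 × 720) = 0.83287
R(C) = exp(−0.00000976 × 720) = 0.99300
R(D) = exp(−0.0000112 × 720) = 0.99197
R(E) = exp(−0.000185 × 720) = 0.87529
R(F) = exp(−0.0000394 × 720) = 0.97203
Series (C and D): 0.99300 × 0.99197 = 0.98503
Parallel ([0.98503] and E): 1 − (1 − 0.98503)(1 − 0.87529) = 0.99813
Series ([0.99813] and F): 0.99813 × 0.97203 = 0.97021
Parallel (B and [0.97021]): 1 − (1 − 0.83287)(1 − 0.97021) = 0.99502
Series (A and [0.99502]): 0.98698 × 0.99502 = 0.982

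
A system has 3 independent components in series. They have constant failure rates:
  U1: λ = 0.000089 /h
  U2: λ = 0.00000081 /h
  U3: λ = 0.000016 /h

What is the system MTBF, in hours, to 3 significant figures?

9450

Series of exponential components: λ_sys = Σ λ_i
λ_sys = 0.000089 + 0.00000081 + 0.000016 = 1.0581e-04 /h
MTBF = 1 / λ_sys = 9450 h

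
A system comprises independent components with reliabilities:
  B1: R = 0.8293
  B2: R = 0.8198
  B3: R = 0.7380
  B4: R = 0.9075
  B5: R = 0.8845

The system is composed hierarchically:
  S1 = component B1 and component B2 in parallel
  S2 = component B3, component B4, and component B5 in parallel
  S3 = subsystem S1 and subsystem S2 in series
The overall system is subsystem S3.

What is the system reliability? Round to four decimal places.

Parallel (B1 and B2): 1 − (1 − 0.829300)(1 − 0.819800) = 0.969240
Parallel (B3, B4, and B5): 1 − (1 − 0.738000)(1 − 0.907500)(1 − 0.884500) = 0.997201
Series ([0.969240] and [0.997201]): 0.969240 × 0.997201 = 0.9665

0.9665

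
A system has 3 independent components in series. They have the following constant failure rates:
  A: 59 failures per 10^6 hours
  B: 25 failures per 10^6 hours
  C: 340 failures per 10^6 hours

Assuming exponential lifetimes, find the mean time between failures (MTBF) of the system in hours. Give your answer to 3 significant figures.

2360

Series of exponential components: λ_sys = Σ λ_i
λ_sys = 0.000059 + 0.000025 + 0.00034 = 4.2400e-04 /h
MTBF = 1 / λ_sys = 2360 h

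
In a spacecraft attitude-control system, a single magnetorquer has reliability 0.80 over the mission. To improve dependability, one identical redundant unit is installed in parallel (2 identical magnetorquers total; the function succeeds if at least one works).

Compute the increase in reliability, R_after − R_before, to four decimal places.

R_before = 0.80
R_after = 1 − (1 − 0.80)^2 = 0.9600
ΔR = 0.9600 − 0.80 = 0.1600

0.1600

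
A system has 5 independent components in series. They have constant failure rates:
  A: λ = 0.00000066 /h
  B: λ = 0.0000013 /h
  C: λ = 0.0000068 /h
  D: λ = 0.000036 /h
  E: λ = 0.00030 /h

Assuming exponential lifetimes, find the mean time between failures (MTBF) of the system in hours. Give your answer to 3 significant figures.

2900

Series of exponential components: λ_sys = Σ λ_i
λ_sys = 0.00000066 + 0.0000013 + 0.0000068 + 0.000036 + 0.00030 = 3.4476e-04 /h
MTBF = 1 / λ_sys = 2900 h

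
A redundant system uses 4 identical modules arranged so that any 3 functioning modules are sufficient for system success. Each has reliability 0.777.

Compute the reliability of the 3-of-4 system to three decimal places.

R = Σ_{i=3}^{4} C(4,i) p^i (1−p)^{4−i} with p = 0.777
C(4,3)·0.777^3·0.223^1 = 0.41843
C(4,4)·0.777^4·0.223^0 = 0.36449
Sum = 0.783

0.783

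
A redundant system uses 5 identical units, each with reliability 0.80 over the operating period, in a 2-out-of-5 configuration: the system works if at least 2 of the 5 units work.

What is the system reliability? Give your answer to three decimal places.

0.993

R = Σ_{i=2}^{5} C(5,i) p^i (1−p)^{5−i} with p = 0.80
C(5,2)·0.80^2·0.20^3 = 0.05120
C(5,3)·0.80^3·0.20^2 = 0.20480
C(5,4)·0.80^4·0.20^1 = 0.40960
C(5,5)·0.80^5·0.20^0 = 0.32768
Sum = 0.993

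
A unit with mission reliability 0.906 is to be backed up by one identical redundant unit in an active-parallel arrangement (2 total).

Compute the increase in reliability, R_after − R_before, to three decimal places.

0.085

R_before = 0.906
R_after = 1 − (1 − 0.906)^2 = 0.991
ΔR = 0.991 − 0.906 = 0.085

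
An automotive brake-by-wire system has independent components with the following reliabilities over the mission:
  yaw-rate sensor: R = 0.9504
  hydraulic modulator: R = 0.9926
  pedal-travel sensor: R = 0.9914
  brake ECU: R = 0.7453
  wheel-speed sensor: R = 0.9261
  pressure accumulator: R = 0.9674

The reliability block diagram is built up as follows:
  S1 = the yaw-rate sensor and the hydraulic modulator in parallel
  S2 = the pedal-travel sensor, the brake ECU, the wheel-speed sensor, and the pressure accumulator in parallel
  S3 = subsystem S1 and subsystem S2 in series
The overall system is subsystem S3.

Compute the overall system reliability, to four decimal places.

0.9996

Parallel (yaw-rate sensor and hydraulic modulator): 1 − (1 − 0.950400)(1 − 0.992600) = 0.999633
Parallel (pedal-travel sensor, brake ECU, wheel-speed sensor, and pressure accumulator): 1 − (1 − 0.991400)(1 − 0.745300)(1 − 0.926100)(1 − 0.967400) = 0.999995
Series ([0.999633] and [0.999995]): 0.999633 × 0.999995 = 0.9996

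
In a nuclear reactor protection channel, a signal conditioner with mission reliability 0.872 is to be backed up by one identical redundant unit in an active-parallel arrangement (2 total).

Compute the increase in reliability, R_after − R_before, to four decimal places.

R_before = 0.872
R_after = 1 − (1 − 0.872)^2 = 0.9836
ΔR = 0.9836 − 0.872 = 0.1116

0.1116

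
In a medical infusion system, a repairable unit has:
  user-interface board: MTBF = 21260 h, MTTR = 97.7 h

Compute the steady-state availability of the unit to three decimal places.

A(user-interface board) = MTBF/(MTBF+MTTR) = 21260/(21260+97.7) = 0.995

0.995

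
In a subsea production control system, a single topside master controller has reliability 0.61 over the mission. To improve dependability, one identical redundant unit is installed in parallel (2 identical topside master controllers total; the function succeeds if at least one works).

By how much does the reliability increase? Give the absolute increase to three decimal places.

0.238

R_before = 0.61
R_after = 1 − (1 − 0.61)^2 = 0.848
ΔR = 0.848 − 0.61 = 0.238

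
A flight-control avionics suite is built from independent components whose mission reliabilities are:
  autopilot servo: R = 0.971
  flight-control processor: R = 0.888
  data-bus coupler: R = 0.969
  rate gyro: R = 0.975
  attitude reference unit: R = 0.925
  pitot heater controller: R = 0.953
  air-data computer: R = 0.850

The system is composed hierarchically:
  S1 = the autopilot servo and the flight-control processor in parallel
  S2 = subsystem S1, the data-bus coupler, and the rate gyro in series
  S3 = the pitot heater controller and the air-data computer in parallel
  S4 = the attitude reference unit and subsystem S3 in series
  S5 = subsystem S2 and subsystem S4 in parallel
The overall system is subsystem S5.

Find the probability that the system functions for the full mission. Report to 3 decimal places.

0.995

Parallel (autopilot servo and flight-control processor): 1 − (1 − 0.97100)(1 − 0.88800) = 0.99675
Series ([0.99675], data-bus coupler, and rate gyro): 0.99675 × 0.96900 × 0.97500 = 0.94170
Parallel (pitot heater controller and air-data computer): 1 − (1 − 0.95300)(1 − 0.85000) = 0.99295
Series (attitude reference unit and [0.99295]): 0.92500 × 0.99295 = 0.91848
Parallel ([0.94170] and [0.91848]): 1 − (1 − 0.94170)(1 − 0.91848) = 0.995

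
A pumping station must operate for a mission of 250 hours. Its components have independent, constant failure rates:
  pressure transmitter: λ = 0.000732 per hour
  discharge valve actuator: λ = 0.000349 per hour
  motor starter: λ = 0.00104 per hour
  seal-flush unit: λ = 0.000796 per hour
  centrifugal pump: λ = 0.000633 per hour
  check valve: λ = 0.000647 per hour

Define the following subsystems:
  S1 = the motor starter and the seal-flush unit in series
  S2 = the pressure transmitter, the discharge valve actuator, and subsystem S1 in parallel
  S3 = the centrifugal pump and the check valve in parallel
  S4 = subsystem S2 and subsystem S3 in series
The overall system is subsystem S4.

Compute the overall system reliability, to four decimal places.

R(pressure transmitter) = exp(−0.000732 × 250) = 0.832768
R(discharge valve actuator) = exp(−0.000349 × 250) = 0.916448
R(motor starter) = exp(−0.00104 × 250) = 0.771052
R(seal-flush unit) = exp(−0.000796 × 250) = 0.819550
R(centrifugal pump) = exp(−0.000633 × 250) = 0.853636
R(check valve) = exp(−0.000647 × 250) = 0.850654
Series (motor starter and seal-flush unit): 0.771052 × 0.819550 = 0.631916
Parallel (pressure transmitter, discharge valve actuator, and [0.631916]): 1 − (1 − 0.832768)(1 − 0.916448)(1 − 0.631916) = 0.994857
Parallel (centrifugal pump and check valve): 1 − (1 − 0.853636)(1 − 0.850654) = 0.978141
Series ([0.994857] and [0.978141]): 0.994857 × 0.978141 = 0.9731

0.9731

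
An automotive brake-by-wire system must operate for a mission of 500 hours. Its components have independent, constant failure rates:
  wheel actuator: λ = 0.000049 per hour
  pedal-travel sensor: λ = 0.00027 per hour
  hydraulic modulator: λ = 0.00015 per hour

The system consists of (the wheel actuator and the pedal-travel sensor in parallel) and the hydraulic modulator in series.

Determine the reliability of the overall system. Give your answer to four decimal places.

R(wheel actuator) = exp(−0.000049 × 500) = 0.975798
R(pedal-travel sensor) = exp(−0.00027 × 500) = 0.873716
R(hydraulic modulator) = exp(−0.00015 × 500) = 0.927743
Parallel (wheel actuator and pedal-travel sensor): 1 − (1 − 0.975798)(1 − 0.873716) = 0.996944
Series ([0.996944] and hydraulic modulator): 0.996944 × 0.927743 = 0.9249

0.9249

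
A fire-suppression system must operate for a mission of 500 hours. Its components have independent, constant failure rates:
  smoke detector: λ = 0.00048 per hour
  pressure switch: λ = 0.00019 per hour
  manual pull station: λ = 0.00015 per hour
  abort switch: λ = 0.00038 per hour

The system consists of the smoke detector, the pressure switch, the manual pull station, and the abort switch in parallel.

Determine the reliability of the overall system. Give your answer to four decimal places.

R(smoke detector) = exp(−0.00048 × 500) = 0.786628
R(pressure switch) = exp(−0.00019 × 500) = 0.909373
R(manual pull station) = exp(−0.00015 × 500) = 0.927743
R(abort switch) = exp(−0.00038 × 500) = 0.826959
Parallel (smoke detector, pressure switch, manual pull station, and abort switch): 1 − (1 − 0.786628)(1 − 0.909373)(1 − 0.927743)(1 − 0.826959) = 0.9998

0.9998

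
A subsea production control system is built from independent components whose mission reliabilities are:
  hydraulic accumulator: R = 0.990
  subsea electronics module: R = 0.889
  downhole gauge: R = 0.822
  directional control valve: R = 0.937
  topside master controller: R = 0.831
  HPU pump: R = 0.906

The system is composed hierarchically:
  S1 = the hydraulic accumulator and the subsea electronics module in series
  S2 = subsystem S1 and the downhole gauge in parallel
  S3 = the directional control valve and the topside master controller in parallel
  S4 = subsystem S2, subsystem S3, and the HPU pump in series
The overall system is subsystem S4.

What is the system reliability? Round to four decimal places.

Series (hydraulic accumulator and subsea electronics module): 0.990000 × 0.889000 = 0.880110
Parallel ([0.880110] and downhole gauge): 1 − (1 − 0.880110)(1 − 0.822000) = 0.978660
Parallel (directional control valve and topside master controller): 1 − (1 − 0.937000)(1 − 0.831000) = 0.989353
Series ([0.978660], [0.989353], and HPU pump): 0.978660 × 0.989353 × 0.906000 = 0.8772

0.8772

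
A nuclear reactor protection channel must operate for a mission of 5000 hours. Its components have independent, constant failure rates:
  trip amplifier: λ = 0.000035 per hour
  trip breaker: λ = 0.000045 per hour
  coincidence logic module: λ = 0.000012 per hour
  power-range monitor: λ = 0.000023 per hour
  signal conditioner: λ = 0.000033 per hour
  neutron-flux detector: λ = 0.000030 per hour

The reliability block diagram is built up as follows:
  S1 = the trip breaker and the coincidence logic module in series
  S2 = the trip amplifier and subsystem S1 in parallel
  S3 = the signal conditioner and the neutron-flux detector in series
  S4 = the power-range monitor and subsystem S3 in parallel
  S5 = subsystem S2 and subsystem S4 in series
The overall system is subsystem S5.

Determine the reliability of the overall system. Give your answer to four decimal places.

R(trip amplifier) = exp(−0.000035 × 5000) = 0.839457
R(trip breaker) = exp(−0.000045 × 5000) = 0.798516
R(coincidence logic module) = exp(−0.000012 × 5000) = 0.941765
R(power-range monitor) = exp(−0.000023 × 5000) = 0.891366
R(signal conditioner) = exp(−0.000033 × 5000) = 0.847894
R(neutron-flux detector) = exp(−0.000030 × 5000) = 0.860708
Series (trip breaker and coincidence logic module): 0.798516 × 0.941765 = 0.752014
Parallel (trip amplifier and [0.752014]): 1 − (1 − 0.839457)(1 − 0.752014) = 0.960188
Series (signal conditioner and neutron-flux detector): 0.847894 × 0.860708 = 0.729789
Parallel (power-range monitor and [0.729789]): 1 − (1 − 0.891366)(1 − 0.729789) = 0.970646
Series ([0.960188] and [0.970646]): 0.960188 × 0.970646 = 0.9320

0.9320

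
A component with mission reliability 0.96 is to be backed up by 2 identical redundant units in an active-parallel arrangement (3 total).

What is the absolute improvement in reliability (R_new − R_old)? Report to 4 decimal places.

R_before = 0.96
R_after = 1 − (1 − 0.96)^3 = 0.9999
ΔR = 0.9999 − 0.96 = 0.0399

0.0399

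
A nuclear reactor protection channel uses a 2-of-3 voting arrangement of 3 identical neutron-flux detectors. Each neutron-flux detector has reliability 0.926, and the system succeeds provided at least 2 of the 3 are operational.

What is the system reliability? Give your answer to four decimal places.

0.9844

R = Σ_{i=2}^{3} C(3,i) p^i (1−p)^{3−i} with p = 0.926
C(3,2)·0.926^2·0.074^1 = 0.190360
C(3,3)·0.926^3·0.074^0 = 0.794023
Sum = 0.9844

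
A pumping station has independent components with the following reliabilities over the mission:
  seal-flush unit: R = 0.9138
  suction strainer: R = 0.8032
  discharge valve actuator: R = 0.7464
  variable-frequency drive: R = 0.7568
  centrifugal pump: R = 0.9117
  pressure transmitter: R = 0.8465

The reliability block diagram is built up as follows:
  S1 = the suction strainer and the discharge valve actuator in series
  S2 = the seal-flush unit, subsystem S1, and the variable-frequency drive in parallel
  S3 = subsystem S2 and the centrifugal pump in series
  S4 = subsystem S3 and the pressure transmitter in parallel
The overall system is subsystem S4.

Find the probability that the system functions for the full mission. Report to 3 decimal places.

0.985

Series (suction strainer and discharge valve actuator): 0.80320 × 0.74640 = 0.59951
Parallel (seal-flush unit, [0.59951], and variable-frequency drive): 1 − (1 − 0.91380)(1 − 0.59951)(1 − 0.75680) = 0.99160
Series ([0.99160] and centrifugal pump): 0.99160 × 0.91170 = 0.90404
Parallel ([0.90404] and pressure transmitter): 1 − (1 − 0.90404)(1 − 0.84650) = 0.985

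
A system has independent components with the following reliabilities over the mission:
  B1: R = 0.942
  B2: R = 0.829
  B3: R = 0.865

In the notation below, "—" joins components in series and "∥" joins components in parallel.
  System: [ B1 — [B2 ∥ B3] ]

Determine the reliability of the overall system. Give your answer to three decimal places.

Parallel (B2 and B3): 1 − (1 − 0.82900)(1 − 0.86500) = 0.97692
Series (B1 and [0.97692]): 0.94200 × 0.97692 = 0.920

0.920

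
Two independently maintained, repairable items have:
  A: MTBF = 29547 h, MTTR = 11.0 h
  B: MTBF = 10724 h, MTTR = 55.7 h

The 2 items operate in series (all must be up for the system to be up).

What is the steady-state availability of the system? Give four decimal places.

A(A) = MTBF/(MTBF+MTTR) = 29547/(29547+11.0) = 0.999628
A(B) = MTBF/(MTBF+MTTR) = 10724/(10724+55.7) = 0.994833
Series availability: 0.999628 × 0.994833 = 0.9945

0.9945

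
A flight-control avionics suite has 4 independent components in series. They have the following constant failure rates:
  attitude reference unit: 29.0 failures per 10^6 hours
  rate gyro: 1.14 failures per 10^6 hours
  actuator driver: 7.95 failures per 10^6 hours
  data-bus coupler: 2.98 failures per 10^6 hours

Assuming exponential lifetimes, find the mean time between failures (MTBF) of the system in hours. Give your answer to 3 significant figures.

24300

Series of exponential components: λ_sys = Σ λ_i
λ_sys = 0.0000290 + 0.00000114 + 0.00000795 + 0.00000298 = 4.1070e-05 /h
MTBF = 1 / λ_sys = 24300 h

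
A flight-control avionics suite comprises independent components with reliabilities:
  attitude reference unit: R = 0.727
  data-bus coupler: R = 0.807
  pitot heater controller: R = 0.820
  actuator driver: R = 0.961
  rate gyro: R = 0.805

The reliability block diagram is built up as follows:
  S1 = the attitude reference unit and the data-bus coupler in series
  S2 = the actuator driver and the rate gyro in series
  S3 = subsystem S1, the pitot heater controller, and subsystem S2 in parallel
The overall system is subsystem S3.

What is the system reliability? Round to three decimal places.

Series (attitude reference unit and data-bus coupler): 0.72700 × 0.80700 = 0.58669
Series (actuator driver and rate gyro): 0.96100 × 0.80500 = 0.77361
Parallel ([0.58669], pitot heater controller, and [0.77361]): 1 − (1 − 0.58669)(1 − 0.82000)(1 − 0.77361) = 0.983

0.983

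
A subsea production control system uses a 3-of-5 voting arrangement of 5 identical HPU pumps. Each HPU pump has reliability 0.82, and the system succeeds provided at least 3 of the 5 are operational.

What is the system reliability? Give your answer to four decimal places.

0.9563

R = Σ_{i=3}^{5} C(5,i) p^i (1−p)^{5−i} with p = 0.82
C(5,3)·0.82^3·0.18^2 = 0.178643
C(5,4)·0.82^4·0.18^1 = 0.406910
C(5,5)·0.82^5·0.18^0 = 0.370740
Sum = 0.9563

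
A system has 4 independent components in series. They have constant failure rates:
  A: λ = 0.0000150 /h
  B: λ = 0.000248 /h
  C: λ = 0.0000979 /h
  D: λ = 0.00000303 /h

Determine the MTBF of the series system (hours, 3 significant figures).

Series of exponential components: λ_sys = Σ λ_i
λ_sys = 0.0000150 + 0.000248 + 0.0000979 + 0.00000303 = 3.6393e-04 /h
MTBF = 1 / λ_sys = 2750 h

2750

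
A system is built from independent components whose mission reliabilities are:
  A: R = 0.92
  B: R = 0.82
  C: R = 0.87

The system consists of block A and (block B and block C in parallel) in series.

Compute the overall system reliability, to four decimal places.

Parallel (B and C): 1 − (1 − 0.820000)(1 − 0.870000) = 0.976600
Series (A and [0.976600]): 0.920000 × 0.976600 = 0.8985

0.8985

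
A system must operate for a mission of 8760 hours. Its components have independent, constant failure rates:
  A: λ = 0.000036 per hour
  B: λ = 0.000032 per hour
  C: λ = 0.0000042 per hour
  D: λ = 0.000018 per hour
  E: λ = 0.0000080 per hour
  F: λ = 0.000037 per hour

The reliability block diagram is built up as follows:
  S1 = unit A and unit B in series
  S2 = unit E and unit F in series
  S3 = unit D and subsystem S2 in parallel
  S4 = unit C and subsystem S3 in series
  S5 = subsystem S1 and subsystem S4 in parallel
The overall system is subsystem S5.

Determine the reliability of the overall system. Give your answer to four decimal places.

R(A) = exp(−0.000036 × 8760) = 0.729526
R(B) = exp(−0.000032 × 8760) = 0.755542
R(C) = exp(−0.0000042 × 8760) = 0.963877
R(D) = exp(−0.000018 × 8760) = 0.854123
R(E) = exp(−0.0000080 × 8760) = 0.932319
R(F) = exp(−0.000037 × 8760) = 0.723163
Series (A and B): 0.729526 × 0.755542 = 0.551188
Series (E and F): 0.932319 × 0.723163 = 0.674219
Parallel (D and [0.674219]): 1 − (1 − 0.854123)(1 − 0.674219) = 0.952476
Series (C and [0.952476]): 0.963877 × 0.952476 = 0.918070
Parallel ([0.551188] and [0.918070]): 1 − (1 − 0.551188)(1 − 0.918070) = 0.9632

0.9632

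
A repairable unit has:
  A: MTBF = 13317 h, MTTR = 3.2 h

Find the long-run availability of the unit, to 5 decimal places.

0.99976

A(A) = MTBF/(MTBF+MTTR) = 13317/(13317+3.2) = 0.99976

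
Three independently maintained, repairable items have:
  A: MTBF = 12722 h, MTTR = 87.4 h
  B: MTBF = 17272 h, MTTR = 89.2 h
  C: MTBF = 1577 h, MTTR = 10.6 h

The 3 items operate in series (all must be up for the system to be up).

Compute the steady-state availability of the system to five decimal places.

0.98148

A(A) = MTBF/(MTBF+MTTR) = 12722/(12722+87.4) = 0.993177
A(B) = MTBF/(MTBF+MTTR) = 17272/(17272+89.2) = 0.994862
A(C) = MTBF/(MTBF+MTTR) = 1577/(1577+10.6) = 0.993323
Series availability: 0.993177 × 0.994862 × 0.993323 = 0.98148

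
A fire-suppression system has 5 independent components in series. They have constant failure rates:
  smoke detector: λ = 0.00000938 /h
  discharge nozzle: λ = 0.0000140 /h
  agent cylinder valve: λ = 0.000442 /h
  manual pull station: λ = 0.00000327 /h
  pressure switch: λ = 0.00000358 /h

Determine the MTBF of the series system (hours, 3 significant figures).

Series of exponential components: λ_sys = Σ λ_i
λ_sys = 0.00000938 + 0.0000140 + 0.000442 + 0.00000327 + 0.00000358 = 4.7223e-04 /h
MTBF = 1 / λ_sys = 2120 h

2120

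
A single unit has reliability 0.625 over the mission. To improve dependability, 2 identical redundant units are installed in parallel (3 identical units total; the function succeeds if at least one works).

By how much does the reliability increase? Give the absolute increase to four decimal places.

R_before = 0.625
R_after = 1 − (1 − 0.625)^3 = 0.9473
ΔR = 0.9473 − 0.625 = 0.3223

0.3223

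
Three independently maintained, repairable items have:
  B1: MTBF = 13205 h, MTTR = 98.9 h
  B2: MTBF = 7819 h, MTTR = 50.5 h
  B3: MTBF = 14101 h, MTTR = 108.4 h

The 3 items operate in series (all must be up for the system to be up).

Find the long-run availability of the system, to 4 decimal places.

0.9787

A(B1) = MTBF/(MTBF+MTTR) = 13205/(13205+98.9) = 0.992566
A(B2) = MTBF/(MTBF+MTTR) = 7819/(7819+50.5) = 0.993583
A(B3) = MTBF/(MTBF+MTTR) = 14101/(14101+108.4) = 0.992371
Series availability: 0.992566 × 0.993583 × 0.992371 = 0.9787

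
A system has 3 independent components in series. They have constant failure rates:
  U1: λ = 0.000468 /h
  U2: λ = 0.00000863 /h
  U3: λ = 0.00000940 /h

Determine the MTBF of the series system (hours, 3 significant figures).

Series of exponential components: λ_sys = Σ λ_i
λ_sys = 0.000468 + 0.00000863 + 0.00000940 = 4.8603e-04 /h
MTBF = 1 / λ_sys = 2060 h

2060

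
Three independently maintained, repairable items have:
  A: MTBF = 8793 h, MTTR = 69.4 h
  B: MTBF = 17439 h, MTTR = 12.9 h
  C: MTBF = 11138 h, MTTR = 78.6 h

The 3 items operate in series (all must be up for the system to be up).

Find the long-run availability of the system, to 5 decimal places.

A(A) = MTBF/(MTBF+MTTR) = 8793/(8793+69.4) = 0.992169
A(B) = MTBF/(MTBF+MTTR) = 17439/(17439+12.9) = 0.999261
A(C) = MTBF/(MTBF+MTTR) = 11138/(11138+78.6) = 0.992993
Series availability: 0.992169 × 0.999261 × 0.992993 = 0.98449

0.98449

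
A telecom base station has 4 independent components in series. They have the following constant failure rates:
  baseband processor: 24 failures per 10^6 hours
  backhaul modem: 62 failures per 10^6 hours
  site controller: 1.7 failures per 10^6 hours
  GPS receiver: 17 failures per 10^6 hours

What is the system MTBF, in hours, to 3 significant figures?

Series of exponential components: λ_sys = Σ λ_i
λ_sys = 0.000024 + 0.000062 + 0.0000017 + 0.000017 = 1.0470e-04 /h
MTBF = 1 / λ_sys = 9550 h

9550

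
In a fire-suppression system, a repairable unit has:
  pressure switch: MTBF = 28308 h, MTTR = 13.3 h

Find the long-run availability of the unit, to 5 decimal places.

A(pressure switch) = MTBF/(MTBF+MTTR) = 28308/(28308+13.3) = 0.99953

0.99953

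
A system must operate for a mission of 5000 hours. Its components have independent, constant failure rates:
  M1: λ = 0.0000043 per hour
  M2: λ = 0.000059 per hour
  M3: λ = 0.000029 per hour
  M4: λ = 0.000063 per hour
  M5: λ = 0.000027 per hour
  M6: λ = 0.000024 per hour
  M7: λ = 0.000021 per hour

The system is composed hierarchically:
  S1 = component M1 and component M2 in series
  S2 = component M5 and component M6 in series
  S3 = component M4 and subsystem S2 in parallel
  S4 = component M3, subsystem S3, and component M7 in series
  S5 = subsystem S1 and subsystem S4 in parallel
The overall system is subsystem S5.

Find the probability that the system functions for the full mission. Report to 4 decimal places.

0.9271

R(M1) = exp(−0.0000043 × 5000) = 0.978729
R(M2) = exp(−0.000059 × 5000) = 0.744532
R(M3) = exp(−0.000029 × 5000) = 0.865022
R(M4) = exp(−0.000063 × 5000) = 0.729789
R(M5) = exp(−0.000027 × 5000) = 0.873716
R(M6) = exp(−0.000024 × 5000) = 0.886920
R(M7) = exp(−0.000021 × 5000) = 0.900325
Series (M1 and M2): 0.978729 × 0.744532 = 0.728695
Series (M5 and M6): 0.873716 × 0.886920 = 0.774916
Parallel (M4 and [0.774916]): 1 − (1 − 0.729789)(1 − 0.774916) = 0.939180
Series (M3, [0.939180], and M7): 0.865022 × 0.939180 × 0.900325 = 0.731434
Parallel ([0.728695] and [0.731434]): 1 − (1 − 0.728695)(1 − 0.731434) = 0.9271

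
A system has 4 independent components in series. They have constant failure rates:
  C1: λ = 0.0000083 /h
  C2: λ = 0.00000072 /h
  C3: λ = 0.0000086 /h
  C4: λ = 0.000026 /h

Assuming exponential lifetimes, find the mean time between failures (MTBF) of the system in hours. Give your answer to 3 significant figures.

22900

Series of exponential components: λ_sys = Σ λ_i
λ_sys = 0.0000083 + 0.00000072 + 0.0000086 + 0.000026 = 4.3620e-05 /h
MTBF = 1 / λ_sys = 22900 h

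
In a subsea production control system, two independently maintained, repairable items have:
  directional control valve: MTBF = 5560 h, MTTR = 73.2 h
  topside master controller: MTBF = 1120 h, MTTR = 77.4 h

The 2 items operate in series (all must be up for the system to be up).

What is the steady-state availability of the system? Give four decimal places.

0.9232

A(directional control valve) = MTBF/(MTBF+MTTR) = 5560/(5560+73.2) = 0.987006
A(topside master controller) = MTBF/(MTBF+MTTR) = 1120/(1120+77.4) = 0.935360
Series availability: 0.987006 × 0.935360 = 0.9232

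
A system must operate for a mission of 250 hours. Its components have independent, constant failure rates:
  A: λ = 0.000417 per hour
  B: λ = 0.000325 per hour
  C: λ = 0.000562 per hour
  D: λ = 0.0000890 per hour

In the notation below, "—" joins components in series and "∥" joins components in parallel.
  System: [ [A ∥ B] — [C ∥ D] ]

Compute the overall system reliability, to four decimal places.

R(A) = exp(−0.000417 × 250) = 0.901000
R(B) = exp(−0.000325 × 250) = 0.921963
R(C) = exp(−0.000562 × 250) = 0.868924
R(D) = exp(−0.0000890 × 250) = 0.977996
Parallel (A and B): 1 − (1 − 0.901000)(1 − 0.921963) = 0.992274
Parallel (C and D): 1 − (1 − 0.868924)(1 − 0.977996) = 0.997116
Series ([0.992274] and [0.997116]): 0.992274 × 0.997116 = 0.9894

0.9894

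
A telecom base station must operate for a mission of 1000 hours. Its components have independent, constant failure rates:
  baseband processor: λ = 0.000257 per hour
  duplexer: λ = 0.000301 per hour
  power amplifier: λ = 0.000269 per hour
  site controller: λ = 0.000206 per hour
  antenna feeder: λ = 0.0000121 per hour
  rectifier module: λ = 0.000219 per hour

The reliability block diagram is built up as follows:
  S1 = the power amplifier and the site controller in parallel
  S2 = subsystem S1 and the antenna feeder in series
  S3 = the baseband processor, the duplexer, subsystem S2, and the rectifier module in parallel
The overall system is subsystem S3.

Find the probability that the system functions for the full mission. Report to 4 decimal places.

0.9994

R(baseband processor) = exp(−0.000257 × 1000) = 0.773368
R(duplexer) = exp(−0.000301 × 1000) = 0.740078
R(power amplifier) = exp(−0.000269 × 1000) = 0.764143
R(site controller) = exp(−0.000206 × 1000) = 0.813833
R(antenna feeder) = exp(−0.0000121 × 1000) = 0.987973
R(rectifier module) = exp(−0.000219 × 1000) = 0.803322
Parallel (power amplifier and site controller): 1 − (1 − 0.764143)(1 − 0.813833) = 0.956091
Series ([0.956091] and antenna feeder): 0.956091 × 0.987973 = 0.944592
Parallel (baseband processor, duplexer, [0.944592], and rectifier module): 1 − (1 − 0.773368)(1 − 0.740078)(1 − 0.944592)(1 − 0.803322) = 0.9994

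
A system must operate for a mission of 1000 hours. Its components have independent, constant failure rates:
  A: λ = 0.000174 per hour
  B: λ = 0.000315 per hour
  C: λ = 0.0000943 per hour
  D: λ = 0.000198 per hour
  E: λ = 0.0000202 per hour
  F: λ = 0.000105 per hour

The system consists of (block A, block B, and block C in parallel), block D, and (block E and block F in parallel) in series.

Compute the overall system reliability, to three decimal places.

0.816

R(A) = exp(−0.000174 × 1000) = 0.84030
R(B) = exp(−0.000315 × 1000) = 0.72979
R(C) = exp(−0.0000943 × 1000) = 0.91001
R(D) = exp(−0.000198 × 1000) = 0.82037
R(E) = exp(−0.0000202 × 1000) = 0.98000
R(F) = exp(−0.000105 × 1000) = 0.90032
Parallel (A, B, and C): 1 − (1 − 0.84030)(1 − 0.72979)(1 − 0.91001) = 0.99612
Parallel (E and F): 1 − (1 − 0.98000)(1 − 0.90032) = 0.99801
Series ([0.99612], D, and [0.99801]): 0.99612 × 0.82037 × 0.99801 = 0.816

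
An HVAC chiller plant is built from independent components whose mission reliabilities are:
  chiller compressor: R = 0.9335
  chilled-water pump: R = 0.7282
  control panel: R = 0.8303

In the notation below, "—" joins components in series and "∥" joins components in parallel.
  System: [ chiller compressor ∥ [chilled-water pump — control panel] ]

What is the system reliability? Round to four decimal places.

0.9737

Series (chilled-water pump and control panel): 0.728200 × 0.830300 = 0.604624
Parallel (chiller compressor and [0.604624]): 1 − (1 − 0.933500)(1 − 0.604624) = 0.9737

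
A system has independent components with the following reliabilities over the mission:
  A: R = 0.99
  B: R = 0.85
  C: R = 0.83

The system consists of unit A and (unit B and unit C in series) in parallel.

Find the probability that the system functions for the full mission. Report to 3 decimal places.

0.997

Series (B and C): 0.85000 × 0.83000 = 0.70550
Parallel (A and [0.70550]): 1 − (1 − 0.99000)(1 − 0.70550) = 0.997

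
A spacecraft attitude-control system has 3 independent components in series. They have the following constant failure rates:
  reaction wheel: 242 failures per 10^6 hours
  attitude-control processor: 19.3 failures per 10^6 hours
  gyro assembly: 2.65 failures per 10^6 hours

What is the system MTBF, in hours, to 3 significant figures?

3790

Series of exponential components: λ_sys = Σ λ_i
λ_sys = 0.000242 + 0.0000193 + 0.00000265 = 2.6395e-04 /h
MTBF = 1 / λ_sys = 3790 h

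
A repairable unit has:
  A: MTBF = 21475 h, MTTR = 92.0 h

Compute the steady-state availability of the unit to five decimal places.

A(A) = MTBF/(MTBF+MTTR) = 21475/(21475+92.0) = 0.99573

0.99573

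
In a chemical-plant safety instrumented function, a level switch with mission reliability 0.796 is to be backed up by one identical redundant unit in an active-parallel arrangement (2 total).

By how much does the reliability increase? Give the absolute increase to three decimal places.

R_before = 0.796
R_after = 1 − (1 − 0.796)^2 = 0.958
ΔR = 0.958 − 0.796 = 0.162

0.162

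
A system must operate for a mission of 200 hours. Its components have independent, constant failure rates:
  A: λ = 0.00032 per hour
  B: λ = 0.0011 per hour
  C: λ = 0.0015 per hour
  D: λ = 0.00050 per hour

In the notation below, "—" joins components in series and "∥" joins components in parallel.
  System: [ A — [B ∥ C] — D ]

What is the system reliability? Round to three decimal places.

0.805

R(A) = exp(−0.00032 × 200) = 0.93800
R(B) = exp(−0.0011 × 200) = 0.80252
R(C) = exp(−0.0015 × 200) = 0.74082
R(D) = exp(−0.00050 × 200) = 0.90484
Parallel (B and C): 1 − (1 − 0.80252)(1 − 0.74082) = 0.94882
Series (A, [0.94882], and D): 0.93800 × 0.94882 × 0.90484 = 0.805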